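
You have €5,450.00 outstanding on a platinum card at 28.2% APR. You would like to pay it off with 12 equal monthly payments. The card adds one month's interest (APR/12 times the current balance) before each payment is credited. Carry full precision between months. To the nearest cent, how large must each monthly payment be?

€526.49

Monthly rate r = 28.2%/12 = 2.35% = 0.0235.
Level-payment amortization: P = B₀·r / (1 − (1+r)^(−n)) = 5450.00·0.0235 / (1 − 1.0235^(−12)).
Denominator 1 − (1+r)^(−12) = 0.243261489.
P = 128.075 / 0.243261489 ≈ 526.49.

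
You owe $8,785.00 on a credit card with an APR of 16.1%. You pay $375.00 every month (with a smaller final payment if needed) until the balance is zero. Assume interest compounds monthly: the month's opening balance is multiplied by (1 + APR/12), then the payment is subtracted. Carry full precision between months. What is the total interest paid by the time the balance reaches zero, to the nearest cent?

$1,832.52

Monthly rate r = 16.1%/12 = 1.34167% = 0.0134167.
Payoff takes n = ⌈−ln(1 − rB₀/P)/ln(1+r)⌉ = ⌈28.312⌉ = 29 payments; the last is $117.52.
Total paid = 28·$375.00 + $117.52 = $10,617.52.
Total interest = total paid − principal = $10,617.52 − $8,785.00 = $1,832.52.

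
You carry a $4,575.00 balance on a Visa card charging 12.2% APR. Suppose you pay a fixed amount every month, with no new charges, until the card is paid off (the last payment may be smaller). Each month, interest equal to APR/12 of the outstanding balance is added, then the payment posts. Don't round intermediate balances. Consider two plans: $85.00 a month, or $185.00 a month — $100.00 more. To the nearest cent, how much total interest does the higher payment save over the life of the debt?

Monthly rate r = 12.2%/12 = 1.01667% = 0.0101667.
At $85.00/mo: n = ⌈−ln(1 − rB₀/P)/ln(1+r)⌉ = 79 payments (last $28.01); total interest = total paid − $4,575.00 = $2,083.01.
At $185.00/mo: 29 payments (last $116.29); total interest $721.29.
Interest saved = $2,083.01 − $721.29 = $1,361.72.

$1,361.72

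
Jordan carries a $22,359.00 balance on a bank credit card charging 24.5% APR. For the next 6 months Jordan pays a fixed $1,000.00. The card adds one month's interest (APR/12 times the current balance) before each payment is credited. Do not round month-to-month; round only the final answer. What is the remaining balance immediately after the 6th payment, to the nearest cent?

$18,926.93

Monthly rate r = 24.5%/12 = 2.04167% = 0.0204167.
Each month: B ← B·(1+r) − $1,000.00.
Month 1: interest $456.50; balance after payment $21,815.50.
Month 2: interest $445.40; balance after payment $21,260.90.
Month 3: interest $434.08; balance after payment $20,694.97.
Month 4: interest $422.52; balance after payment $20,117.49.
Month 5: interest $410.73; balance after payment $19,528.23.
Month 6: interest $398.70; balance after payment $18,926.93.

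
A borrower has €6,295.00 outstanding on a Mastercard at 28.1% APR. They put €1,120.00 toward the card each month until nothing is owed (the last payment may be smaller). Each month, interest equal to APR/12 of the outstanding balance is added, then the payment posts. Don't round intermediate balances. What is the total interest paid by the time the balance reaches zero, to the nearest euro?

€534

Monthly rate r = 28.1%/12 = 2.34167% = 0.0234167.
Payoff takes n = ⌈−ln(1 − rB₀/P)/ln(1+r)⌉ = ⌈6.097⌉ = 7 payments; the last is €109.47.
Total paid = 6·€1,120.00 + €109.47 = €6,829.47.
Total interest = total paid − principal = €6,829.47 − €6,295.00 = €534.47.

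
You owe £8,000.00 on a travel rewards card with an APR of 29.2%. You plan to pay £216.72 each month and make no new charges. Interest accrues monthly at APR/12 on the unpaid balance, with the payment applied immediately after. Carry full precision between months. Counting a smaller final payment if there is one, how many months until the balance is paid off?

96 payments

Monthly rate r = 29.2%/12 = 2.43333% = 0.0243333.
Recurrence: B ← B·(1+r) − £216.72.
Month 1: interest £194.67; balance after payment £7,977.95.
Month 2: interest £194.13; balance after payment £7,955.36.
Closed form: n = −ln(1 − rB₀/P)/ln(1+r) = −ln(0.10176)/ln(1.02433) ≈ 95.048, so the balance reaches zero during payment 96.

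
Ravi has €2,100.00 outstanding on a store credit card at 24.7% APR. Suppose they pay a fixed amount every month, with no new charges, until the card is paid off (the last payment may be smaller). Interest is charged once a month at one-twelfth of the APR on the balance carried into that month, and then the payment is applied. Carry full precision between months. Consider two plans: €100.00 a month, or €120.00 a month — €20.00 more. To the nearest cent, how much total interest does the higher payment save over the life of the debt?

€148.01

Monthly rate r = 24.7%/12 = 2.05833% = 0.0205833.
At €100.00/mo: n = ⌈−ln(1 − rB₀/P)/ln(1+r)⌉ = 28 payments (last €78.54); total interest = total paid − €2,100.00 = €678.54.
At €120.00/mo: 22 payments (last €110.53); total interest €530.53.
Interest saved = €678.54 − €530.53 = €148.01.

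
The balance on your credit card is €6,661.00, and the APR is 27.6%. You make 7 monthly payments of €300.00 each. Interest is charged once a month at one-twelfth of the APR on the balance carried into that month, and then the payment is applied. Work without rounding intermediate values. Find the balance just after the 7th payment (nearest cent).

Monthly rate r = 27.6%/12 = 2.3% = 0.023.
Each month: B ← B·(1+r) − €300.00.
Month 1: interest €153.20; balance after payment €6,514.20.
Month 2: interest €149.83; balance after payment €6,364.03.
Month 3: interest €146.37; balance after payment €6,210.40.
Month 4: interest €142.84; balance after payment €6,053.24.
Month 5: interest €139.22; balance after payment €5,892.47.
Month 6: interest €135.53; balance after payment €5,727.99.
Month 7: interest €131.74; balance after payment €5,559.74.

€5,559.74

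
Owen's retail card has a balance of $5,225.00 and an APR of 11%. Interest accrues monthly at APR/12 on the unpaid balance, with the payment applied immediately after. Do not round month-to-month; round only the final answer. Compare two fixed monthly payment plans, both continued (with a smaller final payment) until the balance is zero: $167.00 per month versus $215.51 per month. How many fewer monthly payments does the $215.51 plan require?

10 fewer payments

Monthly rate r = 11%/12 = 0.916667% = 0.00916667.
At $167.00/mo: n = ⌈−ln(1 − rB₀/P)/ln(1+r)⌉ = 38 payments (last $6.87); total interest = total paid − $5,225.00 = $960.87.
At $215.51/mo: 28 payments (last $117.63); total interest $711.40.
Payments saved = 38 − 28 = 10.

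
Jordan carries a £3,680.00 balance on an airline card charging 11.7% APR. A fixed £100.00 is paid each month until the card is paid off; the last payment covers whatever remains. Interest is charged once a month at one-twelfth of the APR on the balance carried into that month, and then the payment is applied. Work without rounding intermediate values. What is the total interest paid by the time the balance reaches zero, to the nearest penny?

£900.35

Monthly rate r = 11.7%/12 = 0.975% = 0.00975.
Payoff takes n = ⌈−ln(1 − rB₀/P)/ln(1+r)⌉ = ⌈45.803⌉ = 46 payments; the last is £80.35.
Total paid = 45·£100.00 + £80.35 = £4,580.35.
Total interest = total paid − principal = £4,580.35 − £3,680.00 = £900.35.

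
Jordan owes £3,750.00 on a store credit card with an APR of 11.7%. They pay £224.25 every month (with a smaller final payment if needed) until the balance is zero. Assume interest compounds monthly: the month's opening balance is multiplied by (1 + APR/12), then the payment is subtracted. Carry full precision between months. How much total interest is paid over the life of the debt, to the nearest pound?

Monthly rate r = 11.7%/12 = 0.975% = 0.00975.
Payoff takes n = ⌈−ln(1 − rB₀/P)/ln(1+r)⌉ = ⌈18.344⌉ = 19 payments; the last is £77.28.
Total paid = 18·£224.25 + £77.28 = £4,113.78.
Total interest = total paid − principal = £4,113.78 − £3,750.00 = £363.78.

£364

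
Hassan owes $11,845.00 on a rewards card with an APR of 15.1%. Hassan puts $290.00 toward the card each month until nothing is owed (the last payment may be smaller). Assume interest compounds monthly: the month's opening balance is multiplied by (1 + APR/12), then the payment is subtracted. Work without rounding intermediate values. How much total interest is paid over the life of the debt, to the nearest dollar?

Monthly rate r = 15.1%/12 = 1.25833% = 0.0125833.
Payoff takes n = ⌈−ln(1 − rB₀/P)/ln(1+r)⌉ = ⌈57.696⌉ = 58 payments; the last is $202.10.
Total paid = 57·$290.00 + $202.10 = $16,732.10.
Total interest = total paid − principal = $16,732.10 − $11,845.00 = $4,887.10.

$4,887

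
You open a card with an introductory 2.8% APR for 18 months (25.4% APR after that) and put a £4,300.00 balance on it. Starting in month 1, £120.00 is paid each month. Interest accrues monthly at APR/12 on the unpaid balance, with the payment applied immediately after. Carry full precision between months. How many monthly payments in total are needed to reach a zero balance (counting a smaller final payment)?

43 payments

Promo months 1–18 at r₀ = 2.8%/12 = 0.00233333; months 19+ at r₁ = 25.4%/12 = 0.0211667.
After month 18: iterate B ← B·(1+r₀) − £120.00 for 18 months → £2,280.85.
Then at r₁ with £120.00/mo: n₂ = −ln(1 − r₁·B/P)/ln(1+r₁) ≈ 24.57 → 25 more payments.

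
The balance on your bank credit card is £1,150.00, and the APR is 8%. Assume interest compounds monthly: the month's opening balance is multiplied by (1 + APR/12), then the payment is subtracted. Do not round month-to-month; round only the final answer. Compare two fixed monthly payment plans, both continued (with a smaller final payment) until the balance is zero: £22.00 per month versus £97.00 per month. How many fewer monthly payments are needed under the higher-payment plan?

Monthly rate r = 8%/12 = 0.666667% = 0.00666667.
At £22.00/mo: n = ⌈−ln(1 − rB₀/P)/ln(1+r)⌉ = 65 payments (last £10.63); total interest = total paid − £1,150.00 = £268.63.
At £97.00/mo: 13 payments (last £38.06); total interest £52.06.
Payments saved = 65 − 13 = 52.

52 fewer payments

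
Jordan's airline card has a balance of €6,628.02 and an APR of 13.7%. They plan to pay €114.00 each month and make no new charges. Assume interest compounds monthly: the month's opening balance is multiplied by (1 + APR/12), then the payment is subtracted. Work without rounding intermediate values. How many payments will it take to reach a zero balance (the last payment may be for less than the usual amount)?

Monthly rate r = 13.7%/12 = 1.14167% = 0.0114167.
Recurrence: B ← B·(1+r) − €114.00.
Month 1: interest €75.67; balance after payment €6,589.69.
Month 2: interest €75.23; balance after payment €6,550.92.
Closed form: n = −ln(1 − rB₀/P)/ln(1+r) = −ln(0.33623)/ln(1.01142) ≈ 96.015, so the balance reaches zero during payment 97.

97 months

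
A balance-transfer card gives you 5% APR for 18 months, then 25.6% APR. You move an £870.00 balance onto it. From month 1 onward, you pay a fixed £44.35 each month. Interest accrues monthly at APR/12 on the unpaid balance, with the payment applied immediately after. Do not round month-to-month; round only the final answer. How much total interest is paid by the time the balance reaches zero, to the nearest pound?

Promo months 1–18 at r₀ = 5%/12 = 0.00416667; months 19+ at r₁ = 25.6%/12 = 0.0213333.
After month 18: iterate B ← B·(1+r₀) − £44.35 for 18 months → £110.40.
Then at r₁ with £44.35/mo: n₂ = −ln(1 − r₁·B/P)/ln(1+r₁) ≈ 2.59 → 3 more payments.
Total paid = 20·£44.35 + £26.06 = £913.06; interest = £913.06 − £870.00 = £43.06.

£43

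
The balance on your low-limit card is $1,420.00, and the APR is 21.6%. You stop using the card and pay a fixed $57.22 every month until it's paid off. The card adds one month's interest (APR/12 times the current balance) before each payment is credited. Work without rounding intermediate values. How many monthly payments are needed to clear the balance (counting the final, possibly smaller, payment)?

Monthly rate r = 21.6%/12 = 1.8% = 0.018.
Recurrence: B ← B·(1+r) − $57.22.
Month 1: interest $25.56; balance after payment $1,388.34.
Month 2: interest $24.99; balance after payment $1,356.11.
Closed form: n = −ln(1 − rB₀/P)/ln(1+r) = −ln(0.5533)/ln(1.018) ≈ 33.176, so the balance reaches zero during payment 34.

34 payments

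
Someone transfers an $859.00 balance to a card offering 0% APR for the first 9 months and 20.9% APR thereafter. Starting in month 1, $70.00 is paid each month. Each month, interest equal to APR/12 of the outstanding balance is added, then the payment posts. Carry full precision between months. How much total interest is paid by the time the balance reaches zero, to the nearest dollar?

$9

Promo months 1–9 at r₀ = 0%/12 = 0; months 10+ at r₁ = 20.9%/12 = 0.0174167.
After month 9 (no interest yet): B = $859.00 − 9·$70.00 = $229.00.
Then at r₁ with $70.00/mo: n₂ = −ln(1 − r₁·B/P)/ln(1+r₁) ≈ 3.40 → 4 more payments.
Total paid = 12·$70.00 + $27.98 = $867.98; interest = $867.98 − $859.00 = $8.98.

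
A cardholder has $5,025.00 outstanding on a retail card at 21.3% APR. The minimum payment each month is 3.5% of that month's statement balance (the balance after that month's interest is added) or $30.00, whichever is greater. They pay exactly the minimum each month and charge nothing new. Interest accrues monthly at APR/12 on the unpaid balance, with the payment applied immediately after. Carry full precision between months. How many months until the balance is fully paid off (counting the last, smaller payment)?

Monthly rate r = 21.3%/12 = 1.775% = 0.01775.
While 3.5% of the post-interest balance exceeds $30.00, each month B ← (B·(1+r))·(1 − 0.035), i.e. B shrinks by the factor (1+r)·0.965 = 0.98213.
This holds for months 1–100. Entering month 101 the balance is $827.90; 3.5% of the post-interest balance is now below $30.00, so the flat $30.00 minimum applies from here.
From month 101 a fixed $30.00 at rate r clears $827.90 in 39 more payments. Total: 100 + 39 = 139 months.

139 months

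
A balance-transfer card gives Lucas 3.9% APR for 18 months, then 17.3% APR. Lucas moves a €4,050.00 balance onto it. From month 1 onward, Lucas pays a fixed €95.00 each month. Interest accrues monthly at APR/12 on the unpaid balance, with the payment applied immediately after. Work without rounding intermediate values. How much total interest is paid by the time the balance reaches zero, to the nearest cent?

Promo months 1–18 at r₀ = 3.9%/12 = 0.00325; months 19+ at r₁ = 17.3%/12 = 0.0144167.
After month 18: iterate B ← B·(1+r₀) − €95.00 for 18 months → €2,535.52.
Then at r₁ with €95.00/mo: n₂ = −ln(1 − r₁·B/P)/ln(1+r₁) ≈ 33.94 → 34 more payments.
Total paid = 51·€95.00 + €89.08 = €4,934.08; interest = €4,934.08 − €4,050.00 = €884.08.

€884.08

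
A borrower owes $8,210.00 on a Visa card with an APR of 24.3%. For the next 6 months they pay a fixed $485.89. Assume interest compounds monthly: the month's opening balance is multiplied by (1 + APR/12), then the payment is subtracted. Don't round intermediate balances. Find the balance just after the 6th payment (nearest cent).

$6,192.42

Monthly rate r = 24.3%/12 = 2.025% = 0.02025.
Each month: B ← B·(1+r) − $485.89.
Month 1: interest $166.25; balance after payment $7,890.36.
Month 2: interest $159.78; balance after payment $7,564.25.
Month 3: interest $153.18; balance after payment $7,231.54.
Month 4: interest $146.44; balance after payment $6,892.09.
Month 5: interest $139.56; balance after payment $6,545.76.
Month 6: interest $132.55; balance after payment $6,192.42.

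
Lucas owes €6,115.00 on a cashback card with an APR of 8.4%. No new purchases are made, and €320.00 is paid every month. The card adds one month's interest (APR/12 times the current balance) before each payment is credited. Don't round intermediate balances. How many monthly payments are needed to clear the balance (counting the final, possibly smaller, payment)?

Monthly rate r = 8.4%/12 = 0.7% = 0.007.
Recurrence: B ← B·(1+r) − €320.00.
Month 1: interest €42.80; balance after payment €5,837.81.
Month 2: interest €40.86; balance after payment €5,558.67.
Closed form: n = −ln(1 − rB₀/P)/ln(1+r) = −ln(0.86623)/ln(1.007) ≈ 20.586, so the balance reaches zero during payment 21.

21 payments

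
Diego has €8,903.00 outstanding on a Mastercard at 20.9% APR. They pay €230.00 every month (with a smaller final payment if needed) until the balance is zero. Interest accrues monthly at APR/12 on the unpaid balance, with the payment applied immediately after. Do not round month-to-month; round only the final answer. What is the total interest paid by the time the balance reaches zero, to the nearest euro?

Monthly rate r = 20.9%/12 = 1.74167% = 0.0174167.
Payoff takes n = ⌈−ln(1 − rB₀/P)/ln(1+r)⌉ = ⌈64.946⌉ = 65 payments; the last is €217.60.
Total paid = 64·€230.00 + €217.60 = €14,937.60.
Total interest = total paid − principal = €14,937.60 − €8,903.00 = €6,034.60.

€6,035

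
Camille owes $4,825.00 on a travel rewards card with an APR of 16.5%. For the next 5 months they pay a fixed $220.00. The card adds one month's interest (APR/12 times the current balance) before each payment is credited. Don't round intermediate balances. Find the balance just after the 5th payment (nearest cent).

Monthly rate r = 16.5%/12 = 1.375% = 0.01375.
Each month: B ← B·(1+r) − $220.00.
Month 1: interest $66.34; balance after payment $4,671.34.
Month 2: interest $64.23; balance after payment $4,515.57.
Month 3: interest $62.09; balance after payment $4,357.66.
Month 4: interest $59.92; balance after payment $4,197.58.
Month 5: interest $57.72; balance after payment $4,035.30.

$4,035.30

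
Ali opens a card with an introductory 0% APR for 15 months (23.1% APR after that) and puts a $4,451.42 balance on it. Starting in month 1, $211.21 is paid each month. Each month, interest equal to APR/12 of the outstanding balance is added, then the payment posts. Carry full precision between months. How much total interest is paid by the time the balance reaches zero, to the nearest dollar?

$95

Promo months 1–15 at r₀ = 0%/12 = 0; months 16+ at r₁ = 23.1%/12 = 0.01925.
After month 15 (no interest yet): B = $4,451.42 − 15·$211.21 = $1,283.27.
Then at r₁ with $211.21/mo: n₂ = −ln(1 − r₁·B/P)/ln(1+r₁) ≈ 6.52 → 7 more payments.
Total paid = 21·$211.21 + $111.07 = $4,546.48; interest = $4,546.48 − $4,451.42 = $95.06.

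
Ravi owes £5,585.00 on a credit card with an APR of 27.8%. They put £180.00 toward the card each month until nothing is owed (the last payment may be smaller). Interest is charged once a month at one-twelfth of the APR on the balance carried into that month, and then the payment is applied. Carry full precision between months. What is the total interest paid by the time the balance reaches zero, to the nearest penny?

£4,386.97

Monthly rate r = 27.8%/12 = 2.31667% = 0.0231667.
Payoff takes n = ⌈−ln(1 − rB₀/P)/ln(1+r)⌉ = ⌈55.397⌉ = 56 payments; the last is £71.97.
Total paid = 55·£180.00 + £71.97 = £9,971.97.
Total interest = total paid − principal = £9,971.97 − £5,585.00 = £4,386.97.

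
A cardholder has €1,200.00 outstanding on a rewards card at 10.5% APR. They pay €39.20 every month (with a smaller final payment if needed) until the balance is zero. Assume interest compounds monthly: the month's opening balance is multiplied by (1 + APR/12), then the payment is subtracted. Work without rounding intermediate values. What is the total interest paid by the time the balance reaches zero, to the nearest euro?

Monthly rate r = 10.5%/12 = 0.875% = 0.00875.
Payoff takes n = ⌈−ln(1 − rB₀/P)/ln(1+r)⌉ = ⌈35.788⌉ = 36 payments; the last is €30.90.
Total paid = 35·€39.20 + €30.90 = €1,402.90.
Total interest = total paid − principal = €1,402.90 − €1,200.00 = €202.90.

€203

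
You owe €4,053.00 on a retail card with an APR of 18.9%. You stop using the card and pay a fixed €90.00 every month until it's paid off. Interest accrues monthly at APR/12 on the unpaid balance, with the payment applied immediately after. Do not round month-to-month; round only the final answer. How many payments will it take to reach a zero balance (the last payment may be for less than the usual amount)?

80 payments

Monthly rate r = 18.9%/12 = 1.575% = 0.01575.
Recurrence: B ← B·(1+r) − €90.00.
Month 1: interest €63.83; balance after payment €4,026.83.
Month 2: interest €63.42; balance after payment €4,000.26.
Closed form: n = −ln(1 − rB₀/P)/ln(1+r) = −ln(0.29073)/ln(1.01575) ≈ 79.053, so the balance reaches zero during payment 80.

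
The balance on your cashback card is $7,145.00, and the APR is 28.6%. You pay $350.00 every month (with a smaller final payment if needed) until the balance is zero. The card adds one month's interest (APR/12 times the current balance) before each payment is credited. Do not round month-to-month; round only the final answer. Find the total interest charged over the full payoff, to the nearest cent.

Monthly rate r = 28.6%/12 = 2.38333% = 0.0238333.
Payoff takes n = ⌈−ln(1 − rB₀/P)/ln(1+r)⌉ = ⌈28.301⌉ = 29 payments; the last is $106.06.
Total paid = 28·$350.00 + $106.06 = $9,906.06.
Total interest = total paid − principal = $9,906.06 − $7,145.00 = $2,761.06.

$2,761.06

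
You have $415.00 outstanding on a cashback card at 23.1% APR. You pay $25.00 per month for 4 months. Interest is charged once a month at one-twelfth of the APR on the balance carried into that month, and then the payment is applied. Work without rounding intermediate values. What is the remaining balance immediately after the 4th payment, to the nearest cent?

$344.96

Monthly rate r = 23.1%/12 = 1.925% = 0.01925.
Each month: B ← B·(1+r) − $25.00.
Month 1: interest $7.99; balance after payment $397.99.
Month 2: interest $7.66; balance after payment $380.65.
Month 3: interest $7.33; balance after payment $362.98.
Month 4: interest $6.99; balance after payment $344.96.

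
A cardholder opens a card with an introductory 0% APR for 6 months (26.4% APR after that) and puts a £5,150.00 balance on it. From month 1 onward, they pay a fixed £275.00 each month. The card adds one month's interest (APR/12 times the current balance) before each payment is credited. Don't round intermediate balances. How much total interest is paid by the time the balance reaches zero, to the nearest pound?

£652

Promo months 1–6 at r₀ = 0%/12 = 0; months 7+ at r₁ = 26.4%/12 = 0.022.
After month 6 (no interest yet): B = £5,150.00 − 6·£275.00 = £3,500.00.
Then at r₁ with £275.00/mo: n₂ = −ln(1 − r₁·B/P)/ln(1+r₁) ≈ 15.10 → 16 more payments.
Total paid = 21·£275.00 + £26.57 = £5,801.57; interest = £5,801.57 − £5,150.00 = £651.57.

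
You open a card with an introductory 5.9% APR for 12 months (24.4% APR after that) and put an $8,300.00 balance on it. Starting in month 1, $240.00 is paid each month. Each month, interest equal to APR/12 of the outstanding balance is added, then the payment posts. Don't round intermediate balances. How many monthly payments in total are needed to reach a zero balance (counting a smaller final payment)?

46 payments

Promo months 1–12 at r₀ = 5.9%/12 = 0.00491667; months 13+ at r₁ = 24.4%/12 = 0.0203333.
After month 12: iterate B ← B·(1+r₀) − $240.00 for 12 months → $5,843.99.
Then at r₁ with $240.00/mo: n₂ = −ln(1 − r₁·B/P)/ln(1+r₁) ≈ 33.95 → 34 more payments.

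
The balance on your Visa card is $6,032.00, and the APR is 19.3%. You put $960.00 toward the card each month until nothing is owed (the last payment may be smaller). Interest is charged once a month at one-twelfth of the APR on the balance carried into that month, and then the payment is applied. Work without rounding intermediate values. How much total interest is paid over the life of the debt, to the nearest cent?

Monthly rate r = 19.3%/12 = 1.60833% = 0.0160833.
Payoff takes n = ⌈−ln(1 − rB₀/P)/ln(1+r)⌉ = ⌈6.677⌉ = 7 payments; the last is $651.69.
Total paid = 6·$960.00 + $651.69 = $6,411.69.
Total interest = total paid − principal = $6,411.69 − $6,032.00 = $379.69.

$379.69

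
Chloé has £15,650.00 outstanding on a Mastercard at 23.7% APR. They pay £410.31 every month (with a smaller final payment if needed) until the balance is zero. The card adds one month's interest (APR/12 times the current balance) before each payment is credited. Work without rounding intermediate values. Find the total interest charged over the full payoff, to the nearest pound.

Monthly rate r = 23.7%/12 = 1.975% = 0.01975.
Payoff takes n = ⌈−ln(1 − rB₀/P)/ln(1+r)⌉ = ⌈71.563⌉ = 72 payments; the last is £231.96.
Total paid = 71·£410.31 + £231.96 = £29,363.97.
Total interest = total paid − principal = £29,363.97 − £15,650.00 = £13,713.97.

£13,714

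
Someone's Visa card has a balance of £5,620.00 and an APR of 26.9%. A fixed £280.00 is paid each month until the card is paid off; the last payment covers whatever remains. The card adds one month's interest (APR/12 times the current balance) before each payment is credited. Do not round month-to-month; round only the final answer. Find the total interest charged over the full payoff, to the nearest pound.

Monthly rate r = 26.9%/12 = 2.24167% = 0.0224167.
Payoff takes n = ⌈−ln(1 − rB₀/P)/ln(1+r)⌉ = ⌈26.962⌉ = 27 payments; the last is £269.40.
Total paid = 26·£280.00 + £269.40 = £7,549.40.
Total interest = total paid − principal = £7,549.40 − £5,620.00 = £1,929.40.

£1,929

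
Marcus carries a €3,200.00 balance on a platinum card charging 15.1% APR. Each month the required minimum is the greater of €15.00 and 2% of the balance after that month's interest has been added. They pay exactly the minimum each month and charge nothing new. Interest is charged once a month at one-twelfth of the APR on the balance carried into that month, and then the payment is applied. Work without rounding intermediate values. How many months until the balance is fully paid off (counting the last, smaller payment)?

268 months

Monthly rate r = 15.1%/12 = 1.25833% = 0.0125833.
While 2% of the post-interest balance exceeds €15.00, each month B ← (B·(1+r))·(1 − 0.02), i.e. B shrinks by the factor (1+r)·0.98 = 0.99233.
This holds for months 1–191. Entering month 192 the balance is €735.54; 2% of the post-interest balance is now below €15.00, so the flat €15.00 minimum applies from here.
From month 192 a fixed €15.00 at rate r clears €735.54 in 77 more payments. Total: 191 + 77 = 268 months.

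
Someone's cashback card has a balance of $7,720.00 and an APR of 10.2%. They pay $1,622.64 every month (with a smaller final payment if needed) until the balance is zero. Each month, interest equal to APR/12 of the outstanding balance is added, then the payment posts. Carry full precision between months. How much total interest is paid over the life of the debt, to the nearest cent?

$194.62

Monthly rate r = 10.2%/12 = 0.85% = 0.0085.
Payoff takes n = ⌈−ln(1 − rB₀/P)/ln(1+r)⌉ = ⌈4.877⌉ = 5 payments; the last is $1,424.06.
Total paid = 4·$1,622.64 + $1,424.06 = $7,914.62.
Total interest = total paid − principal = $7,914.62 − $7,720.00 = $194.62.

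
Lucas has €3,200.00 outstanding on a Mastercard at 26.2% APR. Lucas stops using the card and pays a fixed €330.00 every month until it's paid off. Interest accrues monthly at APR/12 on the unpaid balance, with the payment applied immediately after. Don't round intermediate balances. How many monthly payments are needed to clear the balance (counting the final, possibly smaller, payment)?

12 payments

Monthly rate r = 26.2%/12 = 2.18333% = 0.0218333.
Recurrence: B ← B·(1+r) − €330.00.
Month 1: interest €69.87; balance after payment €2,939.87.
Month 2: interest €64.19; balance after payment €2,674.05.
Closed form: n = −ln(1 − rB₀/P)/ln(1+r) = −ln(0.78828)/ln(1.02183) ≈ 11.015, so the balance reaches zero during payment 12.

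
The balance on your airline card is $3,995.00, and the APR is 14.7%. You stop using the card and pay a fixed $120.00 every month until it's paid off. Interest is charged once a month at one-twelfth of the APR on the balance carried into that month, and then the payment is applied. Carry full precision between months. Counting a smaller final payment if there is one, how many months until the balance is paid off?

44 months

Monthly rate r = 14.7%/12 = 1.225% = 0.01225.
Recurrence: B ← B·(1+r) − $120.00.
Month 1: interest $48.94; balance after payment $3,923.94.
Month 2: interest $48.07; balance after payment $3,852.01.
Closed form: n = −ln(1 − rB₀/P)/ln(1+r) = −ln(0.59218)/ln(1.01225) ≈ 43.033, so the balance reaches zero during payment 44.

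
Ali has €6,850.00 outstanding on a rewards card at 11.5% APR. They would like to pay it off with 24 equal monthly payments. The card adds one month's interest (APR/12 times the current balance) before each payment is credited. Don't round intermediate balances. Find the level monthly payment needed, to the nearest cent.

Monthly rate r = 11.5%/12 = 0.958333% = 0.00958333.
Level-payment amortization: P = B₀·r / (1 − (1+r)^(−n)) = 6850.00·0.00958333 / (1 − 1.00958^(−24)).
Denominator 1 − (1+r)^(−24) = 0.204595833.
P = 65.6458 / 0.204595833 ≈ 320.86.

€320.86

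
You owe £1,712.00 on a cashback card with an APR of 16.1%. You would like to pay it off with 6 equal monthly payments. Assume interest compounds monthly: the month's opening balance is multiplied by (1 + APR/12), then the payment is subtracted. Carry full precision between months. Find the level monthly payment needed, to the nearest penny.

Monthly rate r = 16.1%/12 = 1.34167% = 0.0134167.
Level-payment amortization: P = B₀·r / (1 − (1+r)^(−n)) = 1712.00·0.0134167 / (1 − 1.01342^(−6)).
Denominator 1 − (1+r)^(−6) = 0.0768511236.
P = 22.9693 / 0.0768511236 ≈ 298.88.

£298.88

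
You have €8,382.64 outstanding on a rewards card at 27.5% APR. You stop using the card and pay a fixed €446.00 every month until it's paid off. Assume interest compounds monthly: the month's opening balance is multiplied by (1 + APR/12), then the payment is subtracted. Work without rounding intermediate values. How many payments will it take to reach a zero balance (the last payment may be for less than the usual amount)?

Monthly rate r = 27.5%/12 = 2.29167% = 0.0229167.
Recurrence: B ← B·(1+r) − €446.00.
Month 1: interest €192.10; balance after payment €8,128.74.
Month 2: interest €186.28; balance after payment €7,869.03.
Closed form: n = −ln(1 − rB₀/P)/ln(1+r) = −ln(0.56928)/ln(1.02292) ≈ 24.865, so the balance reaches zero during payment 25.

25 months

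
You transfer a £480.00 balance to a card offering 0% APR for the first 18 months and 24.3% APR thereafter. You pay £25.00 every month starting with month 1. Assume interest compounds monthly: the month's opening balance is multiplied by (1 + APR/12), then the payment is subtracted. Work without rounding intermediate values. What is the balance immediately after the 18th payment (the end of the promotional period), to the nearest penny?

Promo months 1–18 at r₀ = 0%/12 = 0; months 19+ at r₁ = 24.3%/12 = 0.02025.
After month 18 (no interest yet): B = £480.00 − 18·£25.00 = £30.00.

£30.00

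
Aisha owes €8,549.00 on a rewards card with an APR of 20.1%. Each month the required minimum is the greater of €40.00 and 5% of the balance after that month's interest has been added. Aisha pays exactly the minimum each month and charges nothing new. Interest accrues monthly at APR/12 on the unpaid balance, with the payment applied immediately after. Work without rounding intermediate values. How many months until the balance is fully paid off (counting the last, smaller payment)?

Monthly rate r = 20.1%/12 = 1.675% = 0.01675.
While 5% of the post-interest balance exceeds €40.00, each month B ← (B·(1+r))·(1 − 0.05), i.e. B shrinks by the factor (1+r)·0.95 = 0.96591.
This holds for months 1–69. Entering month 70 the balance is €780.95; 5% of the post-interest balance is now below €40.00, so the flat €40.00 minimum applies from here.
From month 70 a fixed €40.00 at rate r clears €780.95 in 24 more payments. Total: 69 + 24 = 93 months.

93 months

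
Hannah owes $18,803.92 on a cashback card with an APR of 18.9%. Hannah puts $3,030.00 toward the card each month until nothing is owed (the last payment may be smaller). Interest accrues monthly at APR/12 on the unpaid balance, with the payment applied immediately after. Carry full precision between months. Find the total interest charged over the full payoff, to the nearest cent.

Monthly rate r = 18.9%/12 = 1.575% = 0.01575.
Payoff takes n = ⌈−ln(1 − rB₀/P)/ln(1+r)⌉ = ⌈6.582⌉ = 7 payments; the last is $1,768.72.
Total paid = 6·$3,030.00 + $1,768.72 = $19,948.72.
Total interest = total paid − principal = $19,948.72 − $18,803.92 = $1,144.80.

$1,144.80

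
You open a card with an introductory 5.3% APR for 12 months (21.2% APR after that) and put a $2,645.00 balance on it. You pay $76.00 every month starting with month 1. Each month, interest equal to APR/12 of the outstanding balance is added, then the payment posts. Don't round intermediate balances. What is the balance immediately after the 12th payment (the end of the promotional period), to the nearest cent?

$1,854.16

Promo months 1–12 at r₀ = 5.3%/12 = 0.00441667; months 13+ at r₁ = 21.2%/12 = 0.0176667.
After month 12: iterate B ← B·(1+r₀) − $76.00 for 12 months → $1,854.16.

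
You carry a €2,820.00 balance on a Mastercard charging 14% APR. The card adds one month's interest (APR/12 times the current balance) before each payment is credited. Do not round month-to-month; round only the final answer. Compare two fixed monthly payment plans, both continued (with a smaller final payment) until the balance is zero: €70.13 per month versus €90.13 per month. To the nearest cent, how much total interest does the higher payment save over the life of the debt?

Monthly rate r = 14%/12 = 1.16667% = 0.0116667.
At €70.13/mo: n = ⌈−ln(1 − rB₀/P)/ln(1+r)⌉ = 55 payments (last €41.71); total interest = total paid − €2,820.00 = €1,008.73.
At €90.13/mo: 40 payments (last €14.12); total interest €709.19.
Interest saved = €1,008.73 − €709.19 = €299.54.

€299.54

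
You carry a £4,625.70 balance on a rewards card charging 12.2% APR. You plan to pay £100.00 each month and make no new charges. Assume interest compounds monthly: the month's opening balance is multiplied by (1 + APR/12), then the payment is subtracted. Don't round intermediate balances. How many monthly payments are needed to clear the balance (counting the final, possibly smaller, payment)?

Monthly rate r = 12.2%/12 = 1.01667% = 0.0101667.
Recurrence: B ← B·(1+r) − £100.00.
Month 1: interest £47.03; balance after payment £4,572.73.
Month 2: interest £46.49; balance after payment £4,519.22.
Closed form: n = −ln(1 − rB₀/P)/ln(1+r) = −ln(0.52972)/ln(1.01017) ≈ 62.816, so the balance reaches zero during payment 63.

63 payments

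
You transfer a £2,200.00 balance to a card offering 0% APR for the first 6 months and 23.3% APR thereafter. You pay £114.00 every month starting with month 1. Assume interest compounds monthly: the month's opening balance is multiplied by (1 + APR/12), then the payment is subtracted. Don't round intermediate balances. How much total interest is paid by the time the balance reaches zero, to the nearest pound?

£255

Promo months 1–6 at r₀ = 0%/12 = 0; months 7+ at r₁ = 23.3%/12 = 0.0194167.
After month 6 (no interest yet): B = £2,200.00 − 6·£114.00 = £1,516.00.
Then at r₁ with £114.00/mo: n₂ = −ln(1 − r₁·B/P)/ln(1+r₁) ≈ 15.53 → 16 more payments.
Total paid = 21·£114.00 + £60.90 = £2,454.90; interest = £2,454.90 − £2,200.00 = £254.90.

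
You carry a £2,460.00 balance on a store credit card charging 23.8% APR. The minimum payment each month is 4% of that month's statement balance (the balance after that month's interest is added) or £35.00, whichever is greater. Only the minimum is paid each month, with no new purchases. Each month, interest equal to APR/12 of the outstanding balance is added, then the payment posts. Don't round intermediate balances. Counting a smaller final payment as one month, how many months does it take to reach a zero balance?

Monthly rate r = 23.8%/12 = 1.98333% = 0.0198333.
While 4% of the post-interest balance exceeds £35.00, each month B ← (B·(1+r))·(1 − 0.04), i.e. B shrinks by the factor (1+r)·0.96 = 0.97904.
This holds for months 1–50. Entering month 51 the balance is £853.02; 4% of the post-interest balance is now below £35.00, so the flat £35.00 minimum applies from here.
From month 51 a fixed £35.00 at rate r clears £853.02 in 34 more payments. Total: 50 + 34 = 84 months.

84 months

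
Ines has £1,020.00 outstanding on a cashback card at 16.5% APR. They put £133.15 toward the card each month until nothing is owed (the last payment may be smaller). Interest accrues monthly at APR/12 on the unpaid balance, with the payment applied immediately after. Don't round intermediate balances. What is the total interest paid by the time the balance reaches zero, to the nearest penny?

Monthly rate r = 16.5%/12 = 1.375% = 0.01375.
Payoff takes n = ⌈−ln(1 − rB₀/P)/ln(1+r)⌉ = ⌈8.150⌉ = 9 payments; the last is £20.13.
Total paid = 8·£133.15 + £20.13 = £1,085.33.
Total interest = total paid − principal = £1,085.33 − £1,020.00 = £65.33.

£65.33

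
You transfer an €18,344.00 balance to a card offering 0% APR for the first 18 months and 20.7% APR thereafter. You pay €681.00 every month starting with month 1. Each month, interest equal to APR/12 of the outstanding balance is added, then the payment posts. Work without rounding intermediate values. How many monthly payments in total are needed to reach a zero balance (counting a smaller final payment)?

Promo months 1–18 at r₀ = 0%/12 = 0; months 19+ at r₁ = 20.7%/12 = 0.01725.
After month 18 (no interest yet): B = €18,344.00 − 18·€681.00 = €6,086.00.
Then at r₁ with €681.00/mo: n₂ = −ln(1 − r₁·B/P)/ln(1+r₁) ≈ 9.79 → 10 more payments.

28 months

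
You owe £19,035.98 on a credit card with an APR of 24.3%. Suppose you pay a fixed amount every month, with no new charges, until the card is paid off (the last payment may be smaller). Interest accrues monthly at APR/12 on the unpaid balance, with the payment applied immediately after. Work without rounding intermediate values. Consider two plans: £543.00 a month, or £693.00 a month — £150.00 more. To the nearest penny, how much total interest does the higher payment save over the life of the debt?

£5,433.19

Monthly rate r = 24.3%/12 = 2.025% = 0.02025.
At £543.00/mo: n = ⌈−ln(1 − rB₀/P)/ln(1+r)⌉ = 62 payments (last £397.56); total interest = total paid − £19,035.98 = £14,484.58.
At £693.00/mo: 41 payments (last £367.37); total interest £9,051.39.
Interest saved = £14,484.58 − £9,051.39 = £5,433.19.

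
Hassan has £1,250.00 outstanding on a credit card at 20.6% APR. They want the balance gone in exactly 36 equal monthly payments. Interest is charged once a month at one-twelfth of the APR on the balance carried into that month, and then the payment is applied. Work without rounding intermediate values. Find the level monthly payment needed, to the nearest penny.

Monthly rate r = 20.6%/12 = 1.71667% = 0.0171667.
Level-payment amortization: P = B₀·r / (1 − (1+r)^(−n)) = 1250.00·0.0171667 / (1 − 1.01717^(−36)).
Denominator 1 − (1+r)^(−36) = 0.458144239.
P = 21.4583 / 0.458144239 ≈ 46.84.

£46.84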